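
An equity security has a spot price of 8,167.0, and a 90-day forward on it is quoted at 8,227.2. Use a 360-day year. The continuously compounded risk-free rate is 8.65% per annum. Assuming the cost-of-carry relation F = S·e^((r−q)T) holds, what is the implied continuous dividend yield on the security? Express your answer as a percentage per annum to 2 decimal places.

5.71%

From F = S·e^((r−q)T): (r − q) = ln(F/S)/T
ln(8227.2/8167.0) = ln(1.007371) = 0.007344
(r − q) = 0.007344 / (90/360) = 0.029376
q = r − ln(F/S)/T = 0.0865 − 0.029376 = 0.057124
q = 5.71%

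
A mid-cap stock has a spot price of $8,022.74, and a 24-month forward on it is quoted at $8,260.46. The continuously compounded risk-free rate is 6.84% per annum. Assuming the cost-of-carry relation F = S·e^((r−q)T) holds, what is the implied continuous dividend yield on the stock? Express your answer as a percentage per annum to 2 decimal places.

5.38%

From F = S·e^((r−q)T): (r − q) = ln(F/S)/T
ln(8260.46/8022.74) = ln(1.029631) = 0.029200
(r − q) = 0.029200 / (24/12) = 0.014600
q = r − ln(F/S)/T = 0.0684 − 0.014600 = 0.053800
q = 5.38%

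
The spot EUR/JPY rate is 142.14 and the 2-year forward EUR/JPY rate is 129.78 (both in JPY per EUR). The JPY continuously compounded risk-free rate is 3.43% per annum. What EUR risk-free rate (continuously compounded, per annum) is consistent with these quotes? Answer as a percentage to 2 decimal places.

F = S·e^((r_JPY − r_EUR)T) ⇒ r_EUR = r_JPY − ln(F/S)/T
ln(129.78/142.14) = -0.090972; /(2) = -0.045486
r_EUR = 0.0343 + 0.045486 = 0.079786
r_EUR = 7.98%

7.98%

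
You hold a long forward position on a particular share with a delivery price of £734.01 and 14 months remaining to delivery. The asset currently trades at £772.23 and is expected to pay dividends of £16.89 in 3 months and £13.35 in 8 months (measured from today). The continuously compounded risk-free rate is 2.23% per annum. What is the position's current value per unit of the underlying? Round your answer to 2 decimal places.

£27.12

PV(remaining dividends) I = 16.89·e^(−0.0223·3/12) + 13.35·e^(−0.0223·8/12) = 29.9491
Current forward F = (S − I)·e^(rT) = (772.23 − 29.9491)·e^(0.0223·14/12) = 742.2809 × 1.026358 = 761.8459
Value (long) = (F − K)·e^(−rT) = (761.8459 − 734.01) × 0.974319 = 27.1210
Value = £27.12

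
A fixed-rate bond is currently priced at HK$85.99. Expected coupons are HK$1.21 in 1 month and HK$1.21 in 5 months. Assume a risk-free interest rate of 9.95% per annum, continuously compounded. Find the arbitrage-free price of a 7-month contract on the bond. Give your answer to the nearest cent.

HK$88.63

PV(coupons) I = 1.21·e^(−0.0995·1/12) + 1.21·e^(−0.0995·5/12)
I = 1.2000 + 1.1609 = 2.3609
F = (S − I)·e^(rT) = (85.99 − 2.3609) · e^(0.0995·7/12)
= 83.6291 · e^0.058042 = 83.6291 × 1.059760 = HK$88.63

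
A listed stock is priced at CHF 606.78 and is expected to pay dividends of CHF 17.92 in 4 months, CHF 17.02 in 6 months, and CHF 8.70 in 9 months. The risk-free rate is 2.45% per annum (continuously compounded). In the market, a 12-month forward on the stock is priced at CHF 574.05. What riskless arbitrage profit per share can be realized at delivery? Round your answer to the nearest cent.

CHF 3.58 per share

PV(dividends) I = 17.92·e^(−0.0245·4/12) + 17.02·e^(−0.0245·6/12) + 8.70·e^(−0.0245·9/12) = 43.1286
Fair forward F* = (S − I)·e^(rT) = (606.78 − 43.1286)·e^0.024500 = 563.6514 × 1.024803 = 577.6316
Market CHF 574.05 < fair 577.6316: forward underpriced → reverse cash-and-carry (short the stock, invest proceeds at r, pay the dividends, go long the forward).
Profit at T = |F_mkt − F*| = |574.05 − 577.6316| = CHF 3.58 per share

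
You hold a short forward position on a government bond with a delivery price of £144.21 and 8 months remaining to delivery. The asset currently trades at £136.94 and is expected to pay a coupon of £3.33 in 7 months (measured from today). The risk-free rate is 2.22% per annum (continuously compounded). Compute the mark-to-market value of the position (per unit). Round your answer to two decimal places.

£8.44

PV(remaining coupons) I = 3.33·e^(−0.0222·7/12) = 3.2872
Current forward F = (S − I)·e^(rT) = (136.94 − 3.2872)·e^(0.0222·8/12) = 133.6528 × 1.014910 = 135.6456
Value (long) = (F − K)·e^(−rT) = (135.6456 − 144.21) × 0.985309 = -8.4386
Short position value = −(long value) = £8.44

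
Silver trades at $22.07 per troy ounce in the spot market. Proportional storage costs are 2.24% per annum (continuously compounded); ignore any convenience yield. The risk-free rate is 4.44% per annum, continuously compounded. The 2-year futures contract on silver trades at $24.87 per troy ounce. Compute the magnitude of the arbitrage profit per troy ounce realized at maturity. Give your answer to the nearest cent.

$0.35 per troy ounce

Fair futures: F* = S·e^(carry·T), with carry = (r + u) = 0.0444 + 0.0224 = 0.0668
F* = 22.07 · e^(0.0668 × 2) = 22.07 · e^0.133600 = 22.07 × 1.142936 = $25.2246
Market $24.87 < fair $25.2246: forward underpriced → reverse cash-and-carry (short spot, go long the forward).
At maturity, profit = |F_mkt − F*| = |24.87 − 25.2246| = $0.35 per troy ounce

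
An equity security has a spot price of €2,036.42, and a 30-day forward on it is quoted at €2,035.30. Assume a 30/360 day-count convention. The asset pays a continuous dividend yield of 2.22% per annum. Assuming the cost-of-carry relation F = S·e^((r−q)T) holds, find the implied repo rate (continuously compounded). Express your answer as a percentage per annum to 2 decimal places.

1.56%

From F = S·e^((r−q)T): (r − q) = ln(F/S)/T
ln(2035.30/2036.42) = ln(0.999450) = -0.000550
(r − q) = -0.000550 / (30/360) = -0.006600
r = ln(F/S)/T + q = -0.006600 + 0.0222 = 0.015600
r = 1.56%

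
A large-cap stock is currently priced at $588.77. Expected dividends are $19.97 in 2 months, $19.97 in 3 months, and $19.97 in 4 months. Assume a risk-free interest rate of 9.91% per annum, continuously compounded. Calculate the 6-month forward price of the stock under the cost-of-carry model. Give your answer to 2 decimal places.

PV(dividends) I = 19.97·e^(−0.0991·2/12) + 19.97·e^(−0.0991·3/12) + 19.97·e^(−0.0991·4/12)
I = 19.6429 + 19.4813 + 19.3211 = 58.4453
F = (S − I)·e^(rT) = (588.77 − 58.4453) · e^(0.0991·6/12)
= 530.3247 · e^0.049550 = 530.3247 × 1.050798 = $557.26

$557.26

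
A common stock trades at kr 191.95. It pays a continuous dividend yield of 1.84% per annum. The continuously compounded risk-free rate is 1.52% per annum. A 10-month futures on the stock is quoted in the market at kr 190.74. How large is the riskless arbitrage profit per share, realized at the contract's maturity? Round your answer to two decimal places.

Fair futures: F* = S·e^(carry·T), with carry = (r − q) = 0.0152 − 0.0184 = -0.0032
F* = 191.95 · e^(-0.0032 × 10/12) = 191.95 · e^-0.002667 = 191.95 × 0.997337 = kr 191.4388
Market kr 190.74 < fair kr 191.4388: forward underpriced → reverse cash-and-carry (short spot, go long the forward).
At maturity, profit = |F_mkt − F*| = |190.74 − 191.4388| = kr 0.70 per share

kr 0.70 per share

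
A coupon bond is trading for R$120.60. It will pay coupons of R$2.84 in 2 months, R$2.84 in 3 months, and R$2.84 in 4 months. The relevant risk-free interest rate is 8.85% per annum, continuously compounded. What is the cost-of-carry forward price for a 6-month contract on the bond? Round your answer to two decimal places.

R$117.35

PV(coupons) I = 2.84·e^(−0.0885·2/12) + 2.84·e^(−0.0885·3/12) + 2.84·e^(−0.0885·4/12)
I = 2.7984 + 2.7779 + 2.7574 = 8.3337
F = (S − I)·e^(rT) = (120.60 − 8.3337) · e^(0.0885·6/12)
= 112.2663 · e^0.044250 = 112.2663 × 1.045244 = R$117.35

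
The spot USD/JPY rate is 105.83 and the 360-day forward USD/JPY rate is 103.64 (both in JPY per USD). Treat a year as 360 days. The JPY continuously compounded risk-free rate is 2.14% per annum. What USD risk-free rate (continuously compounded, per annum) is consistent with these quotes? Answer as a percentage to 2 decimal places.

F = S·e^((r_JPY − r_USD)T) ⇒ r_USD = r_JPY − ln(F/S)/T
ln(103.64/105.83) = -0.020911; /(360/360) = -0.020911
r_USD = 0.0214 + 0.020911 = 0.042311
r_USD = 4.23%

4.23%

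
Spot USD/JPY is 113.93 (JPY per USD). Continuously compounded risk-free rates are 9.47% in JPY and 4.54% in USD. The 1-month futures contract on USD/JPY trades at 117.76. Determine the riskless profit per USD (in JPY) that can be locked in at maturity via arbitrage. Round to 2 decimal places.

3.36 per USD (in JPY)

Fair futures: F* = S·e^(carry·T), with carry = (r_JPY − r_USD) = 0.0947 − 0.0454 = 0.0493
F* = 113.93 · e^(0.0493 × 1/12) = 113.93 · e^0.004108 = 113.93 × 1.004116 = 114.3989
Market 117.76 > fair 114.3989: forward overpriced → cash-and-carry (buy spot, short the forward).
At maturity, profit = |F_mkt − F*| = |117.76 − 114.3989| = 3.36 per USD (in JPY)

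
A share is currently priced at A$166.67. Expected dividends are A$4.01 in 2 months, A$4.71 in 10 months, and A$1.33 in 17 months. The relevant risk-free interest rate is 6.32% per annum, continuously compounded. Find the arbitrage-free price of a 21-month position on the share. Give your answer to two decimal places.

A$175.38

PV(dividends) I = 4.01·e^(−0.0632·2/12) + 4.71·e^(−0.0632·10/12) + 1.33·e^(−0.0632·17/12)
I = 3.9680 + 4.4684 + 1.2161 = 9.6525
F = (S − I)·e^(rT) = (166.67 − 9.6525) · e^(0.0632·21/12)
= 157.0175 · e^0.110600 = 157.0175 × 1.116948 = A$175.38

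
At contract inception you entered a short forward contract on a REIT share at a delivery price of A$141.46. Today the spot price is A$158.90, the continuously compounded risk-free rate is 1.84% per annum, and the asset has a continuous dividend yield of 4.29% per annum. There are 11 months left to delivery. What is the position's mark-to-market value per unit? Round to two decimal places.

-A$13.68

Current fair forward for the remaining 11 months: F = S·e^((r − q)·T), (r − q) = 0.0184 − 0.0429 = -0.0245
F = 158.90 · e^(-0.0245 × 11/12) = 158.90 × 0.977792 = 155.3711
Value of long forward = (F − K)·e^(−rT) = (155.3711 − 141.46) · e^(−0.0184·11/12)
= 13.9111 × 0.983275 = 13.68
Short position value = −(long value) = -A$13.68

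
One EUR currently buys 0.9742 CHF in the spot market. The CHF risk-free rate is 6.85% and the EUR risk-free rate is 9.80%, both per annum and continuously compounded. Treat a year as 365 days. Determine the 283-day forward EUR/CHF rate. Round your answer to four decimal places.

F = S·e^((r_CHF − r_EUR)T) = 0.9742 · e^((0.0685 − 0.0980) × 283/365)
= 0.9742 · e^-0.022873 = 0.9742 × 0.977387
F = 0.9522 CHF per EUR

0.9522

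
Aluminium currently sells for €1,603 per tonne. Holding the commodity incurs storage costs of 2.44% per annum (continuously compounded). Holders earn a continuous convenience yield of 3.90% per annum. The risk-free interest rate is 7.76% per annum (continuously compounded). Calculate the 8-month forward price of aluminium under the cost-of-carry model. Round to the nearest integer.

Net carry = r + u − y = 0.0776 + 0.0244 − 0.0390 = 0.0630
F = S·e^((r+u−y)T) = 1603 · e^(0.0630 × 8/12) = 1603 · e^0.042000
= 1603 × 1.042894 = €1,672 per tonne

€1,672 per tonne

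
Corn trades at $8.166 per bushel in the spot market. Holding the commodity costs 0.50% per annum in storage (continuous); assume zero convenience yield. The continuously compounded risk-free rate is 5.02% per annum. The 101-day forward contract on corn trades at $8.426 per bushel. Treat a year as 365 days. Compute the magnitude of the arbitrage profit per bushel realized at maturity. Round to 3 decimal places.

Fair forward: F* = S·e^(carry·T), with carry = (r + u) = 0.0502 + 0.0050 = 0.0552
F* = 8.166 · e^(0.0552 × 101/365) = 8.166 · e^0.015275 = 8.166 × 1.015392 = $8.2917
Market $8.426 > fair $8.2917: forward overpriced → cash-and-carry (buy spot, short the forward).
At maturity, profit = |F_mkt − F*| = |8.426 − 8.2917| = $0.134 per bushel

$0.134 per bushel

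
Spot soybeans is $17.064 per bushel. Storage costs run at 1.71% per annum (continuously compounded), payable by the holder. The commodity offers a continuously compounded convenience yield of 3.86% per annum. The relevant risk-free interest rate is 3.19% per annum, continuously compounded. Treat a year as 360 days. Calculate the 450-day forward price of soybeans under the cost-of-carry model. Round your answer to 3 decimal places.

Net carry = r + u − y = 0.0319 + 0.0171 − 0.0386 = 0.0104
F = S·e^((r+u−y)T) = 17.064 · e^(0.0104 × 450/360) = 17.064 · e^0.013000
= 17.064 × 1.013085 = $17.287 per bushel

$17.287 per bushel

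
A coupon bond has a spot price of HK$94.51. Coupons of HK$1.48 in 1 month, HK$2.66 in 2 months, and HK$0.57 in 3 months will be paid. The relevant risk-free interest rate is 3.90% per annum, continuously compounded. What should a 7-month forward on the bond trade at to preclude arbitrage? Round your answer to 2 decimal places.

HK$91.89

PV(coupons) I = 1.48·e^(−0.0390·1/12) + 2.66·e^(−0.0390·2/12) + 0.57·e^(−0.0390·3/12)
I = 1.4752 + 2.6428 + 0.5645 = 4.6825
F = (S − I)·e^(rT) = (94.51 − 4.6825) · e^(0.0390·7/12)
= 89.8275 · e^0.022750 = 89.8275 × 1.023011 = HK$91.89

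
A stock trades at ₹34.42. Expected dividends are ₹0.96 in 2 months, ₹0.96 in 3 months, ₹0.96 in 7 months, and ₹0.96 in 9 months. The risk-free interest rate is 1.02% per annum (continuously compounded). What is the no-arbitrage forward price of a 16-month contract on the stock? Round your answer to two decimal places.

PV(dividends) I = 0.96·e^(−0.0102·2/12) + 0.96·e^(−0.0102·3/12) + 0.96·e^(−0.0102·7/12) + 0.96·e^(−0.0102·9/12)
I = 0.9584 + 0.9576 + 0.9543 + 0.9527 = 3.8230
F = (S − I)·e^(rT) = (34.42 − 3.8230) · e^(0.0102·16/12)
= 30.5970 · e^0.013600 = 30.5970 × 1.013693 = ₹31.02

₹31.02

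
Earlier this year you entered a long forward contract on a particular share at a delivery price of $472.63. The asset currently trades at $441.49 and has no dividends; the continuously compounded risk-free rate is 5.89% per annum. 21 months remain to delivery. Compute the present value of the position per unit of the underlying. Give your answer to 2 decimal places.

Current fair forward for the remaining 21 months: F = S·e^(r·T), r = 0.0589
F = 441.49 · e^(0.0589 × 21/12) = 441.49 × 1.108575 = 489.4248
Value of long forward = (F − K)·e^(−rT) = (489.4248 − 472.63) · e^(−0.0589·21/12)
= 16.7948 × 0.902059 = 15.15

$15.15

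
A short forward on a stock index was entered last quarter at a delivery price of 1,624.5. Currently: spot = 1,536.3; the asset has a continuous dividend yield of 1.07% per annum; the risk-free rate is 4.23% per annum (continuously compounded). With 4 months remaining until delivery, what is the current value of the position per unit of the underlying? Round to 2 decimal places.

Current fair forward for the remaining 4 months: F = S·e^((r − q)·T), (r − q) = 0.0423 − 0.0107 = 0.0316
F = 1536.3 · e^(0.0316 × 4/12) = 1536.3 × 1.01058900 = 1552.5679
Value of long forward = (F − K)·e^(−rT) = (1552.5679 − 1624.5) · e^(−0.0423·4/12)
= -71.9321 × 0.98599894 = -70.92
Short position value = −(long value) = 70.92

70.92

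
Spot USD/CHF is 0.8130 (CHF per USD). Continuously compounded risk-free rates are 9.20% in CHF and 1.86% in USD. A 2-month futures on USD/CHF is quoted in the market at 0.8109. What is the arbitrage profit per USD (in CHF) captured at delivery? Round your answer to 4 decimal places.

Fair futures: F* = S·e^(carry·T), with carry = (r_CHF − r_USD) = 0.0920 − 0.0186 = 0.0734
F* = 0.8130 · e^(0.0734 × 2/12) = 0.8130 · e^0.012233 = 0.8130 × 1.012308 = 0.8230
Market 0.8109 < fair 0.8230: forward underpriced → reverse cash-and-carry (short spot, go long the forward).
At maturity, profit = |F_mkt − F*| = |0.8109 − 0.8230| = 0.0121 per USD (in CHF)

0.0121 per USD (in CHF)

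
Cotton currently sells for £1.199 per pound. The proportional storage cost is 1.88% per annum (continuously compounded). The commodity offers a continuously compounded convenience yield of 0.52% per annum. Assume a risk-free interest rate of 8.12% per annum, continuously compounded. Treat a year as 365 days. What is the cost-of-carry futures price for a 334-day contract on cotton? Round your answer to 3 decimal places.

Net carry = r + u − y = 0.0812 + 0.0188 − 0.0052 = 0.0948
F = S·e^((r+u−y)T) = 1.199 · e^(0.0948 × 334/365) = 1.199 · e^0.086748
= 1.199 × 1.090622 = £1.308 per pound

£1.308 per pound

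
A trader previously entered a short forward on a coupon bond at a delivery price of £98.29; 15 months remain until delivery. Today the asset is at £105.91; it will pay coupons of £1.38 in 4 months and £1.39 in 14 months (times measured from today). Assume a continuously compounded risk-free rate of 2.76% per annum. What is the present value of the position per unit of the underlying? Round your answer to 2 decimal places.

-£8.24

PV(remaining coupons) I = 1.38·e^(−0.0276·4/12) + 1.39·e^(−0.0276·14/12) = 2.7133
Current forward F = (S − I)·e^(rT) = (105.91 − 2.7133)·e^(0.0276·15/12) = 103.1967 × 1.035102 = 106.8191
Value (long) = (F − K)·e^(−rT) = (106.8191 − 98.29) × 0.966088 = 8.2399
Short position value = −(long value) = -£8.24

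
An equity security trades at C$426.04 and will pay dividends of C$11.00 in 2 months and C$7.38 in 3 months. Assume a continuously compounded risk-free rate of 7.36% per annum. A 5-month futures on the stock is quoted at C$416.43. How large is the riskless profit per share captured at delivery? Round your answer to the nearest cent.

PV(dividends) I = 11.00·e^(−0.0736·2/12) + 7.38·e^(−0.0736·3/12) = 18.1113
Fair futures F* = (S − I)·e^(rT) = (426.04 − 18.1113)·e^0.030667 = 407.9287 × 1.031142 = 420.6324
Market C$416.43 < fair 420.6324: forward underpriced → reverse cash-and-carry (short the stock, invest proceeds at r, pay the dividends, go long the forward).
Profit at T = |F_mkt − F*| = |416.43 − 420.6324| = C$4.20 per share

C$4.20 per share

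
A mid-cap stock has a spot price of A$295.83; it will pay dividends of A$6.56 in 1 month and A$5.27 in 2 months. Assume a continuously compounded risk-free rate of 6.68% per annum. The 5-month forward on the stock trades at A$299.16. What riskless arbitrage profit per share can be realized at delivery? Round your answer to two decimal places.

A$7.05 per share

PV(dividends) I = 6.56·e^(−0.0668·1/12) + 5.27·e^(−0.0668·2/12) = 11.7352
Fair forward F* = (S − I)·e^(rT) = (295.83 − 11.7352)·e^0.027833 = 284.0948 × 1.028224 = 292.1131
Market A$299.16 > fair 292.1131: forward overpriced → cash-and-carry (borrow at r, buy the stock and collect the dividends, short the forward).
Profit at T = |F_mkt − F*| = |299.16 − 292.1131| = A$7.05 per share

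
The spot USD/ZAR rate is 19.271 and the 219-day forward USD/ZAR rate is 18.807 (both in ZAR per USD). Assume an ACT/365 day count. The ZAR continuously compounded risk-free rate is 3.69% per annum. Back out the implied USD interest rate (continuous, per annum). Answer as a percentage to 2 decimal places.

7.75%

F = S·e^((r_ZAR − r_USD)T) ⇒ r_USD = r_ZAR − ln(F/S)/T
ln(18.807/19.271) = -0.024372; /(219/365) = -0.040620
r_USD = 0.0369 + 0.040620 = 0.077520
r_USD = 7.75%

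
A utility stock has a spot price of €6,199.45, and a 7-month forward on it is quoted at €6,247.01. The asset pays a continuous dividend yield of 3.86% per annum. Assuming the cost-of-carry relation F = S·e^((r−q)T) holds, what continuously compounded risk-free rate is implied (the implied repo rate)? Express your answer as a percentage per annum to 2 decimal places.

From F = S·e^((r−q)T): (r − q) = ln(F/S)/T
ln(6247.01/6199.45) = ln(1.007672) = 0.007643
(r − q) = 0.007643 / (7/12) = 0.013102
r = ln(F/S)/T + q = 0.013102 + 0.0386 = 0.051702
r = 5.17%

5.17%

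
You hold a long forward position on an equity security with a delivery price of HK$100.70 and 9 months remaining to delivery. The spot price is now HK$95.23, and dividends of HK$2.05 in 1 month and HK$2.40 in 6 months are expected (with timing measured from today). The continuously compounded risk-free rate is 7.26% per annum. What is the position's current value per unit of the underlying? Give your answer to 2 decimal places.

PV(remaining dividends) I = 2.05·e^(−0.0726·1/12) + 2.40·e^(−0.0726·6/12) = 4.3521
Current forward F = (S − I)·e^(rT) = (95.23 − 4.3521)·e^(0.0726·9/12) = 90.8779 × 1.055960 = 95.9634
Value (long) = (F − K)·e^(−rT) = (95.9634 − 100.70) × 0.947006 = -4.4856
Value = -HK$4.49

-HK$4.49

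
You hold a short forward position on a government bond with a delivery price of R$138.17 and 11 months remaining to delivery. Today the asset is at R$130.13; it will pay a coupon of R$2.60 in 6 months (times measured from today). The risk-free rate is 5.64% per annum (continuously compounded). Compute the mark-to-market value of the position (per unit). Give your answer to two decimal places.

R$3.61

PV(remaining coupons) I = 2.60·e^(−0.0564·6/12) = 2.5277
Current forward F = (S − I)·e^(rT) = (130.13 − 2.5277)·e^(0.0564·11/12) = 127.6023 × 1.053060 = 134.3729
Value (long) = (F − K)·e^(−rT) = (134.3729 − 138.17) × 0.949614 = -3.6058
Short position value = −(long value) = R$3.61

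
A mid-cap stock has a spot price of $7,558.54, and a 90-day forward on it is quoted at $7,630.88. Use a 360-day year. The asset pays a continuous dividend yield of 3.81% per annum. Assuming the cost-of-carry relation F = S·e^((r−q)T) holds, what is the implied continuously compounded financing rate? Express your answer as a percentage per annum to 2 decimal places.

From F = S·e^((r−q)T): (r − q) = ln(F/S)/T
ln(7630.88/7558.54) = ln(1.009571) = 0.009525
(r − q) = 0.009525 / (90/360) = 0.038100
r = ln(F/S)/T + q = 0.038100 + 0.0381 = 0.076200
r = 7.62%

7.62%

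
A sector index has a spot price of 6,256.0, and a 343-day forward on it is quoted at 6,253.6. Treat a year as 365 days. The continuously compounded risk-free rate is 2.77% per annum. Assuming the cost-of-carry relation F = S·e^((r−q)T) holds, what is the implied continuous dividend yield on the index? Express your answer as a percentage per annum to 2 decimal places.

2.81%

From F = S·e^((r−q)T): (r − q) = ln(F/S)/T
ln(6253.6/6256.0) = ln(0.999616) = -0.000384
(r − q) = -0.000384 / (343/365) = -0.000409
q = r − ln(F/S)/T = 0.0277 + 0.000409 = 0.028109
q = 2.81%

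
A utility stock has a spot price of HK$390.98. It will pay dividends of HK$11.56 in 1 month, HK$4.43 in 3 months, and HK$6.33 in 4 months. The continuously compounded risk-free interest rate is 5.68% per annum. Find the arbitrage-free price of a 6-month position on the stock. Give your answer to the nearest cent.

HK$379.52

PV(dividends) I = 11.56·e^(−0.0568·1/12) + 4.43·e^(−0.0568·3/12) + 6.33·e^(−0.0568·4/12)
I = 11.5054 + 4.3675 + 6.2113 = 22.0842
F = (S − I)·e^(rT) = (390.98 − 22.0842) · e^(0.0568·6/12)
= 368.8958 · e^0.028400 = 368.8958 × 1.028807 = HK$379.52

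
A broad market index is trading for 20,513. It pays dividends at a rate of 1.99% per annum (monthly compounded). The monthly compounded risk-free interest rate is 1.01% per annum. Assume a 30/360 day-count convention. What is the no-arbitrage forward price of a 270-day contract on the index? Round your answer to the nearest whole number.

20,363

F = S · (1+r/12)^(12T) / (1+q/12)^(12T)
= 20513 × 1.007601 / 1.015024 = 20513 × 0.992687
F = 20,363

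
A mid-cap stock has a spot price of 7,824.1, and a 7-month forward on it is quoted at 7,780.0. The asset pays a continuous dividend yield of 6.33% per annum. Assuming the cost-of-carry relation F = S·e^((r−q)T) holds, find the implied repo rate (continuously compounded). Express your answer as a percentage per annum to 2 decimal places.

5.36%

From F = S·e^((r−q)T): (r − q) = ln(F/S)/T
ln(7780.0/7824.1) = ln(0.994364) = -0.005652
(r − q) = -0.005652 / (7/12) = -0.009689
r = ln(F/S)/T + q = -0.009689 + 0.0633 = 0.053611
r = 5.36%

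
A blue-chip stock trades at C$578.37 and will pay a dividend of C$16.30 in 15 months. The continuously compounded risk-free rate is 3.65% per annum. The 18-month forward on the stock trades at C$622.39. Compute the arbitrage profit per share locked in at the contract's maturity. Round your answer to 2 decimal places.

C$27.92 per share

PV(dividends) I = 16.30·e^(−0.0365·15/12) = 15.5730
Fair forward F* = (S − I)·e^(rT) = (578.37 − 15.5730)·e^0.054750 = 562.7970 × 1.056277 = 594.4695
Market C$622.39 > fair 594.4695: forward overpriced → cash-and-carry (borrow at r, buy the stock and collect the dividends, short the forward).
Profit at T = |F_mkt − F*| = |622.39 − 594.4695| = C$27.92 per share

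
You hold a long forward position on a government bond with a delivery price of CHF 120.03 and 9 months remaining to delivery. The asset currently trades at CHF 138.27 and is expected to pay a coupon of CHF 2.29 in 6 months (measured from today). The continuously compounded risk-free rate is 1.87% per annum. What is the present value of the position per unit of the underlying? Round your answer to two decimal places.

CHF 17.64

PV(remaining coupons) I = 2.29·e^(−0.0187·6/12) = 2.2687
Current forward F = (S − I)·e^(rT) = (138.27 − 2.2687)·e^(0.0187·9/12) = 136.0013 × 1.014124 = 137.9222
Value (long) = (F − K)·e^(−rT) = (137.9222 − 120.03) × 0.986073 = 17.6430
Value = CHF 17.64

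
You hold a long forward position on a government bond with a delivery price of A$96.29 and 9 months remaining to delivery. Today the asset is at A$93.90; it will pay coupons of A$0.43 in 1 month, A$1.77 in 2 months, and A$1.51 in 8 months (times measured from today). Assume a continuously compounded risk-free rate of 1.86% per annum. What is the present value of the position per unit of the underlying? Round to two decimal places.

PV(remaining coupons) I = 0.43·e^(−0.0186·1/12) + 1.77·e^(−0.0186·2/12) + 1.51·e^(−0.0186·8/12) = 3.6852
Current forward F = (S − I)·e^(rT) = (93.90 − 3.6852)·e^(0.0186·9/12) = 90.2148 × 1.014048 = 91.4821
Value (long) = (F − K)·e^(−rT) = (91.4821 − 96.29) × 0.986147 = -4.7413
Value = -A$4.74

-A$4.74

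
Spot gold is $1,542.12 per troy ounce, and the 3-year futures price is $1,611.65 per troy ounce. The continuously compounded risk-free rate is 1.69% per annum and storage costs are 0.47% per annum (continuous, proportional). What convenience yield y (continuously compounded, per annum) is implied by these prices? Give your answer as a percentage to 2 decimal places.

0.69%

F = S·e^((r+u−y)T) ⇒ (r+u−y) = ln(F/S)/T
ln(1611.65/1542.12) = 0.044100; /T ⇒ 0.014700
y = r + u − ln(F/S)/T = 0.0169 + 0.0047 − 0.014700 = 0.006900
y = 0.69%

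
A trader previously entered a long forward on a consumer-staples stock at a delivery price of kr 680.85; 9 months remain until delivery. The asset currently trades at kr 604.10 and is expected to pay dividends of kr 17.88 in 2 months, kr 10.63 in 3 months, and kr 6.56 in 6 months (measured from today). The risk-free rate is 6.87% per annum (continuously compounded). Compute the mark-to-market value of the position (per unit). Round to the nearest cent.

PV(remaining dividends) I = 17.88·e^(−0.0687·2/12) + 10.63·e^(−0.0687·3/12) + 6.56·e^(−0.0687·6/12) = 34.4639
Current forward F = (S − I)·e^(rT) = (604.10 − 34.4639)·e^(0.0687·9/12) = 569.6361 × 1.052876 = 599.7562
Value (long) = (F − K)·e^(−rT) = (599.7562 − 680.85) × 0.949780 = -77.0213
Value = -kr 77.02

-kr 77.02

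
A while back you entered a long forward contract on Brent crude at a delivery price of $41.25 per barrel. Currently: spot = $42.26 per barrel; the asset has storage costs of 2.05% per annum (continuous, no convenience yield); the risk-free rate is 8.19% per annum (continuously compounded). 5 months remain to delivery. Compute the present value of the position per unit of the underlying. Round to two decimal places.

$2.76 per barrel

Current fair forward for the remaining 5 months: F = S·e^((r + u)·T), (r + u) = 0.0819 + 0.0205 = 0.1024
F = 42.26 · e^(0.1024 × 5/12) = 42.26 × 1.043590 = 44.1021
Value of long forward = (F − K)·e^(−rT) = (44.1021 − 41.25) · e^(−0.0819·5/12)
= 2.8521 × 0.966451 = 2.76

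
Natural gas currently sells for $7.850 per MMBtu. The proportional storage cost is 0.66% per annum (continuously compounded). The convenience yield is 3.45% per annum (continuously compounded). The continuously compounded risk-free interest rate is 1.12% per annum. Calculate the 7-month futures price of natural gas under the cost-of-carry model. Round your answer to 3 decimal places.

$7.774 per MMBtu

Net carry = r + u − y = 0.0112 + 0.0066 − 0.0345 = -0.0167
F = S·e^((r+u−y)T) = 7.850 · e^(-0.0167 × 7/12) = 7.850 · e^-0.009742
= 7.850 × 0.990305 = $7.774 per MMBtu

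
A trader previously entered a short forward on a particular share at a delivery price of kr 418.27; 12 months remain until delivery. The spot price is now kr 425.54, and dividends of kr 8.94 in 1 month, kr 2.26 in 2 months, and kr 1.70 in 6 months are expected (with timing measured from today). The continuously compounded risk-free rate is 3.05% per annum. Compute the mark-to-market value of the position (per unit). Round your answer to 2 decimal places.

PV(remaining dividends) I = 8.94·e^(−0.0305·1/12) + 2.26·e^(−0.0305·2/12) + 1.70·e^(−0.0305·6/12) = 12.8401
Current forward F = (S − I)·e^(rT) = (425.54 − 12.8401)·e^(0.0305·12/12) = 412.6999 × 1.030970 = 425.4812
Value (long) = (F − K)·e^(−rT) = (425.4812 − 418.27) × 0.969960 = 6.9946
Short position value = −(long value) = -kr 6.99

-kr 6.99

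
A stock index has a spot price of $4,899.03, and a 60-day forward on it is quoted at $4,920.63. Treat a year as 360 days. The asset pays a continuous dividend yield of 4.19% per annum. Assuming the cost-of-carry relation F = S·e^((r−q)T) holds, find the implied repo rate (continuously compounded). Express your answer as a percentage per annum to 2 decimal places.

6.83%

From F = S·e^((r−q)T): (r − q) = ln(F/S)/T
ln(4920.63/4899.03) = ln(1.004409) = 0.004399
(r − q) = 0.004399 / (60/360) = 0.026394
r = ln(F/S)/T + q = 0.026394 + 0.0419 = 0.068294
r = 6.83%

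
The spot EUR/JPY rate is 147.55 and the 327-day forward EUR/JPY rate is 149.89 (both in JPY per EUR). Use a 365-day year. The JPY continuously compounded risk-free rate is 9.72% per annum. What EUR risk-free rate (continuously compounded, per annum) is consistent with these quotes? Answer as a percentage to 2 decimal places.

7.96%

F = S·e^((r_JPY − r_EUR)T) ⇒ r_EUR = r_JPY − ln(F/S)/T
ln(149.89/147.55) = 0.015735; /(327/365) = 0.017564
r_EUR = 0.0972 − 0.017564 = 0.079636
r_EUR = 7.96%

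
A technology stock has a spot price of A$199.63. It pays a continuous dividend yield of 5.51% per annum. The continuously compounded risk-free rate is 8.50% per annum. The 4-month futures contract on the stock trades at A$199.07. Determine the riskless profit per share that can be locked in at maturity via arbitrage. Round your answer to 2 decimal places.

A$2.56 per share

Fair futures: F* = S·e^(carry·T), with carry = (r − q) = 0.0850 − 0.0551 = 0.0299
F* = 199.63 · e^(0.0299 × 4/12) = 199.63 · e^0.009967 = 199.63 × 1.010017 = A$201.6297
Market A$199.07 < fair A$201.6297: forward underpriced → reverse cash-and-carry (short spot, go long the forward).
At maturity, profit = |F_mkt − F*| = |199.07 − 201.6297| = A$2.56 per share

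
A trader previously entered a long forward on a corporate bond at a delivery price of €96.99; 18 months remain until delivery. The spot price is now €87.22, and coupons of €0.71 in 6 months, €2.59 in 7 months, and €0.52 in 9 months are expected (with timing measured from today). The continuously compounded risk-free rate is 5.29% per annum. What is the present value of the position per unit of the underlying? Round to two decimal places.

-€6.07

PV(remaining coupons) I = 0.71·e^(−0.0529·6/12) + 2.59·e^(−0.0529·7/12) + 0.52·e^(−0.0529·9/12) = 3.7025
Current forward F = (S − I)·e^(rT) = (87.22 − 3.7025)·e^(0.0529·18/12) = 83.5175 × 1.082583 = 90.4146
Value (long) = (F − K)·e^(−rT) = (90.4146 − 96.99) × 0.923717 = -6.0738
Value = -€6.07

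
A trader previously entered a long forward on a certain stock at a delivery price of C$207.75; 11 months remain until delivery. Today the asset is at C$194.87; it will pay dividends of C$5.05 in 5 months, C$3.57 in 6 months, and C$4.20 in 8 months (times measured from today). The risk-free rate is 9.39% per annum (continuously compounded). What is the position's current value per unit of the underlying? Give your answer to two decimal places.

-C$7.95

PV(remaining dividends) I = 5.05·e^(−0.0939·5/12) + 3.57·e^(−0.0939·6/12) + 4.20·e^(−0.0939·8/12) = 12.2076
Current forward F = (S − I)·e^(rT) = (194.87 − 12.2076)·e^(0.0939·11/12) = 182.6624 × 1.089888 = 199.0816
Value (long) = (F − K)·e^(−rT) = (199.0816 − 207.75) × 0.917525 = -7.9535
Value = -C$7.95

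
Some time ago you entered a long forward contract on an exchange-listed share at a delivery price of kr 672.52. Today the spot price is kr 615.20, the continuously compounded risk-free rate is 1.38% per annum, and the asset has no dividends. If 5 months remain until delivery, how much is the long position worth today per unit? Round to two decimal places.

-kr 53.46

Current fair forward for the remaining 5 months: F = S·e^(r·T), r = 0.0138
F = 615.20 · e^(0.0138 × 5/12) = 615.20 × 1.005767 = 618.7479
Value of long forward = (F − K)·e^(−rT) = (618.7479 − 672.52) · e^(−0.0138·5/12)
= -53.7721 × 0.994266 = -53.46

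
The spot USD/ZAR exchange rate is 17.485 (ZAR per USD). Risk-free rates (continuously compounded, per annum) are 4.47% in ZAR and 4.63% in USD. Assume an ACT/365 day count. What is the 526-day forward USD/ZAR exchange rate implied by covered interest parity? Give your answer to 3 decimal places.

F = S·e^((r_ZAR − r_USD)T) = 17.485 · e^((0.0447 − 0.0463) × 526/365)
= 17.485 · e^-0.002306 = 17.485 × 0.997697
F = 17.445 ZAR per USD

17.445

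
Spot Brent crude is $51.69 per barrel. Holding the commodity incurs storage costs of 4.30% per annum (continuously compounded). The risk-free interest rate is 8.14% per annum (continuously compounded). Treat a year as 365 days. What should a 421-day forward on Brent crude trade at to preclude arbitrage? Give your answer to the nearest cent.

Net carry = r + u − y = 0.0814 + 0.0430 − 0.0000 = 0.1244
F = S·e^((r+u−y)T) = 51.69 · e^(0.1244 × 421/365) = 51.69 · e^0.143486
= 51.69 × 1.154291 = $59.67 per barrel

$59.67 per barrel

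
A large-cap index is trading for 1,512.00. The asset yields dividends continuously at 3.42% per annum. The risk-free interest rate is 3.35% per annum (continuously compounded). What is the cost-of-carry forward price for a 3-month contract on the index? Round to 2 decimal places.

F = S·e^((r − q)T) = 1512.00 · e^((0.0335 − 0.0342) × 3/12)
= 1512.00 · e^-0.00017500 = 1512.00 × 0.99982502
F = 1,511.74

1,511.74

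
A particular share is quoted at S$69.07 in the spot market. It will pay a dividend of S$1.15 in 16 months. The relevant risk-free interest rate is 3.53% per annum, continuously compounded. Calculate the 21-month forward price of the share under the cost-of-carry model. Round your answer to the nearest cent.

S$72.30

PV(dividends) I = 1.15·e^(−0.0353·16/12)
I = 1.0971
F = (S − I)·e^(rT) = (69.07 − 1.0971) · e^(0.0353·21/12)
= 67.9729 · e^0.061775 = 67.9729 × 1.063723 = S$72.30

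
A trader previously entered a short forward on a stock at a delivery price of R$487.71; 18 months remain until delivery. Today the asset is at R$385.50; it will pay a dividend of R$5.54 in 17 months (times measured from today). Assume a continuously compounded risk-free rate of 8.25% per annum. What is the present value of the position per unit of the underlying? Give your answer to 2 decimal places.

PV(remaining dividends) I = 5.54·e^(−0.0825·17/12) = 4.9289
Current forward F = (S − I)·e^(rT) = (385.50 − 4.9289)·e^(0.0825·18/12) = 380.5711 × 1.131733 = 430.7049
Value (long) = (F − K)·e^(−rT) = (430.7049 − 487.71) × 0.883601 = -50.3698
Short position value = −(long value) = R$50.37

R$50.37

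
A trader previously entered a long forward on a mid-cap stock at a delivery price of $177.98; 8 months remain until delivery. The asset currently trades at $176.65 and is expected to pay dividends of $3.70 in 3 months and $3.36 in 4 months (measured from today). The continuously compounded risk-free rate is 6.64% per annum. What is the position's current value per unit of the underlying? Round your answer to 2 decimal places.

-$0.55

PV(remaining dividends) I = 3.70·e^(−0.0664·3/12) + 3.36·e^(−0.0664·4/12) = 6.9255
Current forward F = (S − I)·e^(rT) = (176.65 − 6.9255)·e^(0.0664·8/12) = 169.7245 × 1.045261 = 177.4064
Value (long) = (F − K)·e^(−rT) = (177.4064 − 177.98) × 0.956699 = -0.5488
Value = -$0.55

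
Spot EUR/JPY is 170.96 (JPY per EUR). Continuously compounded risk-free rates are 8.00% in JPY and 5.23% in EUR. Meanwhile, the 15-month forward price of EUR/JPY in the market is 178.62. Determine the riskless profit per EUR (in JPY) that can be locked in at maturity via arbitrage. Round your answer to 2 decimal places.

Fair forward: F* = S·e^(carry·T), with carry = (r_JPY − r_EUR) = 0.0800 − 0.0523 = 0.0277
F* = 170.96 · e^(0.0277 × 15/12) = 170.96 · e^0.034625 = 170.96 × 1.035231 = 176.9831
Market 178.62 > fair 176.9831: forward overpriced → cash-and-carry (buy spot, short the forward).
At maturity, profit = |F_mkt − F*| = |178.62 − 176.9831| = 1.64 per EUR (in JPY)

1.64 per EUR (in JPY)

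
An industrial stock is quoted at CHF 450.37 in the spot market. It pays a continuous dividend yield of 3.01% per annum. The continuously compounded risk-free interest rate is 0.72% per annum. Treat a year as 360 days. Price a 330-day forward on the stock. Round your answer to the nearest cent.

CHF 441.01

F = S·e^((r − q)T) = 450.37 · e^((0.0072 − 0.0301) × 330/360)
= 450.37 · e^-0.020992 = 450.37 × 0.979227
F = CHF 441.01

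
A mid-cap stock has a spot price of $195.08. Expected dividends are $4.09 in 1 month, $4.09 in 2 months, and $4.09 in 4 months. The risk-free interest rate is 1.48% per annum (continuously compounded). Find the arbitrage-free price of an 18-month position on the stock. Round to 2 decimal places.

$186.95

PV(dividends) I = 4.09·e^(−0.0148·1/12) + 4.09·e^(−0.0148·2/12) + 4.09·e^(−0.0148·4/12)
I = 4.0850 + 4.0799 + 4.0699 = 12.2348
F = (S − I)·e^(rT) = (195.08 − 12.2348) · e^(0.0148·18/12)
= 182.8452 · e^0.022200 = 182.8452 × 1.022448 = $186.95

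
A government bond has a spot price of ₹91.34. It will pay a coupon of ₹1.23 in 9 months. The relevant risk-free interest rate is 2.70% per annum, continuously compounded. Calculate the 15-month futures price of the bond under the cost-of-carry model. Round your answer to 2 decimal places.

₹93.23

PV(coupons) I = 1.23·e^(−0.0270·9/12)
I = 1.2053
F = (S − I)·e^(rT) = (91.34 − 1.2053) · e^(0.0270·15/12)
= 90.1347 · e^0.033750 = 90.1347 × 1.034326 = ₹93.23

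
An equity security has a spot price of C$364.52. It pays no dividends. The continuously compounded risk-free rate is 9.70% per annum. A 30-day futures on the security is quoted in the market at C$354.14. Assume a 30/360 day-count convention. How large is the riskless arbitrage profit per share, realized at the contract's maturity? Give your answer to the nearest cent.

Fair futures: F* = S·e^(carry·T), with carry = r = 0.0970
F* = 364.52 · e^(0.0970 × 30/360) = 364.52 · e^0.008083 = 364.52 × 1.008116 = C$367.4784
Market C$354.14 < fair C$367.4784: forward underpriced → reverse cash-and-carry (short spot, go long the forward).
At maturity, profit = |F_mkt − F*| = |354.14 − 367.4784| = C$13.34 per share

C$13.34 per share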